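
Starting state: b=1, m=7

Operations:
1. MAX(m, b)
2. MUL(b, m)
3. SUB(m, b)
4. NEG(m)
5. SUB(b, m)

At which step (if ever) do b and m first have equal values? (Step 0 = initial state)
Step 2

b and m first become equal after step 2.

Comparing values at each step:
Initial: b=1, m=7
After step 1: b=1, m=7
After step 2: b=7, m=7 ← equal!
After step 3: b=7, m=0
After step 4: b=7, m=0
After step 5: b=7, m=0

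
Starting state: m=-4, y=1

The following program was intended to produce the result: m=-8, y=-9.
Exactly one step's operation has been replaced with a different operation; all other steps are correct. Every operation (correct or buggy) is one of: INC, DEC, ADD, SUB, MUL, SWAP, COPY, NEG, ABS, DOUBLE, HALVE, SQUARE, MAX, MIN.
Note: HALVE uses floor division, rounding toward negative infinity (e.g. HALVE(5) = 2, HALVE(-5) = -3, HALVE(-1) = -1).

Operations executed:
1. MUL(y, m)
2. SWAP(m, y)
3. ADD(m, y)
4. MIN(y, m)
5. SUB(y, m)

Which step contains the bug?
Step 5

Trace with buggy code:
Initial: m=-4, y=1
After step 1: m=-4, y=-4
After step 2: m=-4, y=-4
After step 3: m=-8, y=-4
After step 4: m=-8, y=-8
After step 5: m=-8, y=0
Actual final m=-8, y=0 ≠ expected m=-8, y=-9.
Step 5 is the only position where a single-operation replacement can produce the expected result.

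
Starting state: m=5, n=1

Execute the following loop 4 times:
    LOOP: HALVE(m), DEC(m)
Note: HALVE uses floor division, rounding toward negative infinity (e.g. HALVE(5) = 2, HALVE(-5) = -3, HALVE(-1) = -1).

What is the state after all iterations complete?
m=-2, n=1

Iteration trace:
Start: m=5, n=1
After iteration 1: m=1, n=1
After iteration 2: m=-1, n=1
After iteration 3: m=-2, n=1
After iteration 4: m=-2, n=1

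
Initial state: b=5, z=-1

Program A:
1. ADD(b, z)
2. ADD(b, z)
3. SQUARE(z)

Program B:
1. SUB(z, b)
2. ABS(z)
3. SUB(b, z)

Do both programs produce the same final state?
No

Program A final state: b=3, z=1
Program B final state: b=-1, z=6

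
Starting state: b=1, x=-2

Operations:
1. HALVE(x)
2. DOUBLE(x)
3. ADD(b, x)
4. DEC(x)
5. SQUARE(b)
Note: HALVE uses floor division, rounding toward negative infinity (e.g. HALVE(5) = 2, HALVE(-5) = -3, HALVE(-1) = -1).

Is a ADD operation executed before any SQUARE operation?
Yes

First ADD: step 3
First SQUARE: step 5
Since 3 < 5, ADD comes first.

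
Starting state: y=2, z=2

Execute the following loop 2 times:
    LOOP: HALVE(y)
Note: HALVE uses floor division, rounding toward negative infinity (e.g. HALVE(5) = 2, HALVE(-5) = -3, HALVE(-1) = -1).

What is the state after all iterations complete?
y=0, z=2

Iteration trace:
Start: y=2, z=2
After iteration 1: y=1, z=2
After iteration 2: y=0, z=2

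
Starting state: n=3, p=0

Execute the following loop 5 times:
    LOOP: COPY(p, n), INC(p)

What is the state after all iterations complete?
n=3, p=4

Iteration trace:
Start: n=3, p=0
After iteration 1: n=3, p=4
After iteration 2: n=3, p=4
After iteration 3: n=3, p=4
After iteration 4: n=3, p=4
After iteration 5: n=3, p=4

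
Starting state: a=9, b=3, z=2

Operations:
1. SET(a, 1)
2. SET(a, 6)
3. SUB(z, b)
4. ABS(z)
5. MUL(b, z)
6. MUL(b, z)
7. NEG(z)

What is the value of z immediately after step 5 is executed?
z = 1

Tracing z through execution:
Initial: z = 2
After step 1 (SET(a, 1)): z = 2
After step 2 (SET(a, 6)): z = 2
After step 3 (SUB(z, b)): z = -1
After step 4 (ABS(z)): z = 1
After step 5 (MUL(b, z)): z = 1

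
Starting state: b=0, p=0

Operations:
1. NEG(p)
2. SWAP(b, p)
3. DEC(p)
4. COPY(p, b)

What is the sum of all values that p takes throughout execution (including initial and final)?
-1

Values of p at each step:
Initial: p = 0
After step 1: p = 0
After step 2: p = 0
After step 3: p = -1
After step 4: p = 0
Sum = 0 + 0 + 0 + -1 + 0 = -1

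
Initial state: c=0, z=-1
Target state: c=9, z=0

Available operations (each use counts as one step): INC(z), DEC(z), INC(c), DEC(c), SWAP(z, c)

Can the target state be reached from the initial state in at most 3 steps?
No

The target state cannot be reached within 3 steps.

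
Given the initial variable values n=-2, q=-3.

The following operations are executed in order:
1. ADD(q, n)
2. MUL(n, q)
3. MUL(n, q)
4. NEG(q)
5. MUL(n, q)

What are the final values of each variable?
{n: -250, q: 5}

Step-by-step execution:
Initial: n=-2, q=-3
After step 1 (ADD(q, n)): n=-2, q=-5
After step 2 (MUL(n, q)): n=10, q=-5
After step 3 (MUL(n, q)): n=-50, q=-5
After step 4 (NEG(q)): n=-50, q=5
After step 5 (MUL(n, q)): n=-250, q=5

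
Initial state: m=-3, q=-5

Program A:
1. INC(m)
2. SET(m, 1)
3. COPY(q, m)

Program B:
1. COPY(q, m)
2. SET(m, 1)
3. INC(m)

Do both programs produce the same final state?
No

Program A final state: m=1, q=1
Program B final state: m=2, q=-3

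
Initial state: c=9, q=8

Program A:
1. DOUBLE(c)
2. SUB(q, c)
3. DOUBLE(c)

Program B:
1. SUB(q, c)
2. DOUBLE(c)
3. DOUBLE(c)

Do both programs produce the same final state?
No

Program A final state: c=36, q=-10
Program B final state: c=36, q=-1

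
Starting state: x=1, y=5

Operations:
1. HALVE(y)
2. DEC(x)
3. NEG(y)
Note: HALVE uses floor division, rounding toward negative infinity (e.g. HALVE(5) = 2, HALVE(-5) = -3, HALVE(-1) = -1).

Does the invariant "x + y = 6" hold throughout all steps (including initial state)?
No, violated after step 1

The invariant is violated after step 1.

State at each step:
Initial: x=1, y=5
After step 1: x=1, y=2
After step 2: x=0, y=2
After step 3: x=0, y=-2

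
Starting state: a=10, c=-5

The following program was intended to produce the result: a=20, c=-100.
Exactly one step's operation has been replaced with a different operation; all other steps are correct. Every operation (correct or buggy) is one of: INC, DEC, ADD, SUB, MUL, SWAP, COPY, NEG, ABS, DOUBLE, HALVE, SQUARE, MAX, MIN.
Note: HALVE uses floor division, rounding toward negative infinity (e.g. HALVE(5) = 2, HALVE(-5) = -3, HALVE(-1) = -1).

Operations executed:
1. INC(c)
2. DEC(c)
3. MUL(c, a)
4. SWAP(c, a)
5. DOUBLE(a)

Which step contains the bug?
Step 4

Trace with buggy code:
Initial: a=10, c=-5
After step 1: a=10, c=-4
After step 2: a=10, c=-5
After step 3: a=10, c=-50
After step 4: a=-50, c=10
After step 5: a=-100, c=10
Actual final a=-100, c=10 ≠ expected a=20, c=-100.
Step 4 is the only position where a single-operation replacement can produce the expected result.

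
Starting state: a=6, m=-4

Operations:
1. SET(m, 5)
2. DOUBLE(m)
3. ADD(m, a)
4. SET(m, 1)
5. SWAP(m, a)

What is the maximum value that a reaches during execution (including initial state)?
6

Values of a at each step:
Initial: a = 6 ← maximum
After step 1: a = 6
After step 2: a = 6
After step 3: a = 6
After step 4: a = 6
After step 5: a = 1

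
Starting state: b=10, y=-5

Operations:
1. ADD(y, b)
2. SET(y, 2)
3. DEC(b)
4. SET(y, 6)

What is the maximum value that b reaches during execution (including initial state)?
10

Values of b at each step:
Initial: b = 10 ← maximum
After step 1: b = 10
After step 2: b = 10
After step 3: b = 9
After step 4: b = 9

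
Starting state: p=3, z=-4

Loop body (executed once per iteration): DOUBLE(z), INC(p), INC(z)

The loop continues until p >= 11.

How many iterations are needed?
8

Tracing iterations:
Initial: p=3, z=-4
After iteration 1: p=4, z=-7
After iteration 2: p=5, z=-13
After iteration 3: p=6, z=-25
After iteration 4: p=7, z=-49
After iteration 5: p=8, z=-97
After iteration 6: p=9, z=-193
After iteration 7: p=10, z=-385
After iteration 8: p=11, z=-769
p >= 11 now holds, so the loop exits after 8 iterations.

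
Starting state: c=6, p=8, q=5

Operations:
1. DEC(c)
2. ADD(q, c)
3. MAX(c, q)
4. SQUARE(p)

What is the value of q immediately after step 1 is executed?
q = 5

Tracing q through execution:
Initial: q = 5
After step 1 (DEC(c)): q = 5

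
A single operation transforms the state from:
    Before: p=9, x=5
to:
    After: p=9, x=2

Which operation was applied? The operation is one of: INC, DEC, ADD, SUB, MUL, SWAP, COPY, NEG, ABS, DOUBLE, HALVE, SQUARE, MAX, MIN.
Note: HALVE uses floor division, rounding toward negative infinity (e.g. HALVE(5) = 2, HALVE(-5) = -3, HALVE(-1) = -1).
HALVE(x)

Analyzing the change:
Before: p=9, x=5
After: p=9, x=2
Variable x changed from 5 to 2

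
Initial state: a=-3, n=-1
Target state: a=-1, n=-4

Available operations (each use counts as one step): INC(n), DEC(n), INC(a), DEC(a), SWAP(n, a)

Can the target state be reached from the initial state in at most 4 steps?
Yes

Path (2 steps): DEC(a) → SWAP(n, a)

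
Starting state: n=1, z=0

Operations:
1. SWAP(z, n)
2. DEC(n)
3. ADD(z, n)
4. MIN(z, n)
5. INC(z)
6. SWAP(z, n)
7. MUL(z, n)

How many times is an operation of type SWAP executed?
2

Counting SWAP operations:
Step 1: SWAP(z, n) ← SWAP
Step 6: SWAP(z, n) ← SWAP
Total: 2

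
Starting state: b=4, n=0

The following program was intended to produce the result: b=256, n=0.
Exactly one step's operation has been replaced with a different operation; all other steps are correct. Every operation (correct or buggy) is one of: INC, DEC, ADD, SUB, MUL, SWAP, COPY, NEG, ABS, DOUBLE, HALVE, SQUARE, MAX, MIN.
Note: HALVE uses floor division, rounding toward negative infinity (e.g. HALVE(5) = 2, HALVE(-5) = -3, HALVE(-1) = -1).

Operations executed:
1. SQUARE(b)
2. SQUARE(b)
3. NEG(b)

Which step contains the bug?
Step 3

Trace with buggy code:
Initial: b=4, n=0
After step 1: b=16, n=0
After step 2: b=256, n=0
After step 3: b=-256, n=0
Actual final b=-256, n=0 ≠ expected b=256, n=0.
Step 3 is the only position where a single-operation replacement can produce the expected result.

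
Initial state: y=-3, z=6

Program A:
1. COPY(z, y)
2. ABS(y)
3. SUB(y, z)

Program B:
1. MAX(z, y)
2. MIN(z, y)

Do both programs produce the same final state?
No

Program A final state: y=6, z=-3
Program B final state: y=-3, z=-3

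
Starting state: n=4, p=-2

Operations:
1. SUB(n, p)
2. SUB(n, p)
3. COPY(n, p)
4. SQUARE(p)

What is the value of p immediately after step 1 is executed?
p = -2

Tracing p through execution:
Initial: p = -2
After step 1 (SUB(n, p)): p = -2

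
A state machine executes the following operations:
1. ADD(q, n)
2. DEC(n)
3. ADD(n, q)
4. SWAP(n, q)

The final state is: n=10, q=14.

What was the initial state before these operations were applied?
n=5, q=5

Working backwards:
Final state: n=10, q=14
Before step 4 (SWAP(n, q)): n=14, q=10
Before step 3 (ADD(n, q)): n=4, q=10
Before step 2 (DEC(n)): n=5, q=10
Before step 1 (ADD(q, n)): n=5, q=5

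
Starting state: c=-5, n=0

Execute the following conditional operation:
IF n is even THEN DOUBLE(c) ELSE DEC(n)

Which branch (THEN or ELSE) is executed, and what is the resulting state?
Branch: THEN, Final state: c=-10, n=0

Evaluating condition: n is even
Condition is True, so THEN branch executes
After DOUBLE(c): c=-10, n=0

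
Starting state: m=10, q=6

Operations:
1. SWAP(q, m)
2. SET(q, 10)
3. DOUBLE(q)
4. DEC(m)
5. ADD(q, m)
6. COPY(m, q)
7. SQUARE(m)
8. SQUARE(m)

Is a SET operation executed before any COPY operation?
Yes

First SET: step 2
First COPY: step 6
Since 2 < 6, SET comes first.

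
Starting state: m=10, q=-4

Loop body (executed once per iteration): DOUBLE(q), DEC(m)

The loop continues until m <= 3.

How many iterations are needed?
7

Tracing iterations:
Initial: m=10, q=-4
After iteration 1: m=9, q=-8
After iteration 2: m=8, q=-16
After iteration 3: m=7, q=-32
After iteration 4: m=6, q=-64
After iteration 5: m=5, q=-128
After iteration 6: m=4, q=-256
After iteration 7: m=3, q=-512
m <= 3 now holds, so the loop exits after 7 iterations.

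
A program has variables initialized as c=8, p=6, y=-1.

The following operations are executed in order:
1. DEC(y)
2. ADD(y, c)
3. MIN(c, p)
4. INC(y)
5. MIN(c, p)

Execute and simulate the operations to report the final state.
{c: 6, p: 6, y: 7}

Step-by-step execution:
Initial: c=8, p=6, y=-1
After step 1 (DEC(y)): c=8, p=6, y=-2
After step 2 (ADD(y, c)): c=8, p=6, y=6
After step 3 (MIN(c, p)): c=6, p=6, y=6
After step 4 (INC(y)): c=6, p=6, y=7
After step 5 (MIN(c, p)): c=6, p=6, y=7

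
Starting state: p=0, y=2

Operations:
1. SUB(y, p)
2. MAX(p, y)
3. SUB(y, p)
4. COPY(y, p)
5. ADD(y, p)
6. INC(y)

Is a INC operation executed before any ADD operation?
No

First INC: step 6
First ADD: step 5
Since 6 > 5, ADD comes first.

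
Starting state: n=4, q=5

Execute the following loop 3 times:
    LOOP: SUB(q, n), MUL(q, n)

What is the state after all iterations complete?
n=4, q=-16

Iteration trace:
Start: n=4, q=5
After iteration 1: n=4, q=4
After iteration 2: n=4, q=0
After iteration 3: n=4, q=-16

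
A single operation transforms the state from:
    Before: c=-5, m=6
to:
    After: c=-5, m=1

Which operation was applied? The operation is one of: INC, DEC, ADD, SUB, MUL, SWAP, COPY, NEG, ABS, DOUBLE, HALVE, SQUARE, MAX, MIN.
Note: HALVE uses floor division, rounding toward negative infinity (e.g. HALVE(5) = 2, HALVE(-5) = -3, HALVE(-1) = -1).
ADD(m, c)

Analyzing the change:
Before: c=-5, m=6
After: c=-5, m=1
Variable m changed from 6 to 1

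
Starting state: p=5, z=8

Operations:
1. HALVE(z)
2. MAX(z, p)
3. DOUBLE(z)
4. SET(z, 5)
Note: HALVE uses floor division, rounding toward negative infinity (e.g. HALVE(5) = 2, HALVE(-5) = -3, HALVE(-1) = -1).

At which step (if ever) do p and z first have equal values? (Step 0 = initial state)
Step 2

p and z first become equal after step 2.

Comparing values at each step:
Initial: p=5, z=8
After step 1: p=5, z=4
After step 2: p=5, z=5 ← equal!
After step 3: p=5, z=10
After step 4: p=5, z=5 ← equal!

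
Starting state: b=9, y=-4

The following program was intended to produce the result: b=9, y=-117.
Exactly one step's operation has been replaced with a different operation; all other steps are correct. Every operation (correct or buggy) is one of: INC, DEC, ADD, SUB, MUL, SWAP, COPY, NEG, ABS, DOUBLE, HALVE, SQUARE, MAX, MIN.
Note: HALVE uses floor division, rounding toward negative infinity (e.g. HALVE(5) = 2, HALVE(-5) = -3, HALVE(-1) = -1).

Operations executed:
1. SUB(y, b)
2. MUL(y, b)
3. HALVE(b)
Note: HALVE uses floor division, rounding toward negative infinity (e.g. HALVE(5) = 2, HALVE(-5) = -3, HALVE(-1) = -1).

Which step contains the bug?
Step 3

Trace with buggy code:
Initial: b=9, y=-4
After step 1: b=9, y=-13
After step 2: b=9, y=-117
After step 3: b=4, y=-117
Actual final b=4, y=-117 ≠ expected b=9, y=-117.
Step 3 is the only position where a single-operation replacement can produce the expected result.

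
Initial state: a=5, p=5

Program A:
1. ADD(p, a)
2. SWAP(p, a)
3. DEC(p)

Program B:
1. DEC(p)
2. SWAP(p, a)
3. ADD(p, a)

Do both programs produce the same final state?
No

Program A final state: a=10, p=4
Program B final state: a=4, p=9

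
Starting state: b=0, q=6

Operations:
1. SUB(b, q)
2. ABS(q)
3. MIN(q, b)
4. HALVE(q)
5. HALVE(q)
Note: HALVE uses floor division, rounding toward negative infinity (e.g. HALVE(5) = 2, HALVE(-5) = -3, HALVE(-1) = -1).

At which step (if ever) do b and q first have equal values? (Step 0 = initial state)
Step 3

b and q first become equal after step 3.

Comparing values at each step:
Initial: b=0, q=6
After step 1: b=-6, q=6
After step 2: b=-6, q=6
After step 3: b=-6, q=-6 ← equal!
After step 4: b=-6, q=-3
After step 5: b=-6, q=-2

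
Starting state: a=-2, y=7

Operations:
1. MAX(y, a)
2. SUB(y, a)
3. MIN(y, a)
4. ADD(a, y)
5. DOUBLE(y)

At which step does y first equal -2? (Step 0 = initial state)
Step 3

Tracing y:
Initial: y = 7
After step 1: y = 7
After step 2: y = 9
After step 3: y = -2 ← first occurrence
After step 4: y = -2
After step 5: y = -4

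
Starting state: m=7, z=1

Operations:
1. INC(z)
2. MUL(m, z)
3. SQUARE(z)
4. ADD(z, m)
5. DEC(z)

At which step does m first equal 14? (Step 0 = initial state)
Step 2

Tracing m:
Initial: m = 7
After step 1: m = 7
After step 2: m = 14 ← first occurrence
After step 3: m = 14
After step 4: m = 14
After step 5: m = 14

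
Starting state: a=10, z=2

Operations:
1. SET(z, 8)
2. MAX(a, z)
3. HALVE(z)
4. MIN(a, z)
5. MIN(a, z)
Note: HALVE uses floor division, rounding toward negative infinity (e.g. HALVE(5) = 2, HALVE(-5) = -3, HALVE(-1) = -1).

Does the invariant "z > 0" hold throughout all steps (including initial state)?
Yes

The invariant holds at every step.

State at each step:
Initial: a=10, z=2
After step 1: a=10, z=8
After step 2: a=10, z=8
After step 3: a=10, z=4
After step 4: a=4, z=4
After step 5: a=4, z=4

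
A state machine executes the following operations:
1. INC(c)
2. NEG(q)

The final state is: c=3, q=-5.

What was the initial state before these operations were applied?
c=2, q=5

Working backwards:
Final state: c=3, q=-5
Before step 2 (NEG(q)): c=3, q=5
Before step 1 (INC(c)): c=2, q=5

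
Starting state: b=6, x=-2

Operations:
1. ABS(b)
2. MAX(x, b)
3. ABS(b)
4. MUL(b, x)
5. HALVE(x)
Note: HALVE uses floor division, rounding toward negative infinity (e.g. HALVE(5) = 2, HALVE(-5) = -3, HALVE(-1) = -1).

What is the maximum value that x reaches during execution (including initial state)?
6

Values of x at each step:
Initial: x = -2
After step 1: x = -2
After step 2: x = 6 ← maximum
After step 3: x = 6
After step 4: x = 6
After step 5: x = 3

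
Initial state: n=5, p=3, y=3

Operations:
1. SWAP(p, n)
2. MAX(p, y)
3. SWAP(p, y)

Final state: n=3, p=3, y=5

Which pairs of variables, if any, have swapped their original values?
(n, y)

Comparing initial and final values:
p: 3 → 3
n: 5 → 3
y: 3 → 5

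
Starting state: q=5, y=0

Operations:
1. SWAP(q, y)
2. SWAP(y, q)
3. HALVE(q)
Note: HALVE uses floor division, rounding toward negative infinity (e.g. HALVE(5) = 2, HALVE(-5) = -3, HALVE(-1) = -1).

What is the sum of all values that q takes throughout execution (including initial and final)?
12

Values of q at each step:
Initial: q = 5
After step 1: q = 0
After step 2: q = 5
After step 3: q = 2
Sum = 5 + 0 + 5 + 2 = 12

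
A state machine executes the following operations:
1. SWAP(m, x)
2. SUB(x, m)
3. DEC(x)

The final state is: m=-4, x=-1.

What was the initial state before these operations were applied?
m=-4, x=-4

Working backwards:
Final state: m=-4, x=-1
Before step 3 (DEC(x)): m=-4, x=0
Before step 2 (SUB(x, m)): m=-4, x=-4
Before step 1 (SWAP(m, x)): m=-4, x=-4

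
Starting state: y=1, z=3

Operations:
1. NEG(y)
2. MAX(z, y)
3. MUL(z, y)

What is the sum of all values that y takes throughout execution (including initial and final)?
-2

Values of y at each step:
Initial: y = 1
After step 1: y = -1
After step 2: y = -1
After step 3: y = -1
Sum = 1 + -1 + -1 + -1 = -2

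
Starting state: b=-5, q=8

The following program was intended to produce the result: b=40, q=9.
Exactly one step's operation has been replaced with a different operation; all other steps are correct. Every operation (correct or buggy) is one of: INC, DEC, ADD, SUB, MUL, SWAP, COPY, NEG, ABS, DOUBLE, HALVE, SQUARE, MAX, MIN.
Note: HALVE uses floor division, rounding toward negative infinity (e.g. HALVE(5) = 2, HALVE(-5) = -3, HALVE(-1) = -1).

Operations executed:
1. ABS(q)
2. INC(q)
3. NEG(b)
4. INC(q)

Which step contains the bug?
Step 2

Trace with buggy code:
Initial: b=-5, q=8
After step 1: b=-5, q=8
After step 2: b=-5, q=9
After step 3: b=5, q=9
After step 4: b=5, q=10
Actual final b=5, q=10 ≠ expected b=40, q=9.
Step 2 is the only position where a single-operation replacement can produce the expected result.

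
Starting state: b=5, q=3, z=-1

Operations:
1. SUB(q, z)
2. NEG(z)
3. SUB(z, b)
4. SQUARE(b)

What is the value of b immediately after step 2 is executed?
b = 5

Tracing b through execution:
Initial: b = 5
After step 1 (SUB(q, z)): b = 5
After step 2 (NEG(z)): b = 5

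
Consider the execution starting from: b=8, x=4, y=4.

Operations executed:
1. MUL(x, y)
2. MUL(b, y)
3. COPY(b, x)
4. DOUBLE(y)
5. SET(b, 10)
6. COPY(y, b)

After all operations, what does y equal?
y = 10

Tracing execution:
Step 1: MUL(x, y) → y = 4
Step 2: MUL(b, y) → y = 4
Step 3: COPY(b, x) → y = 4
Step 4: DOUBLE(y) → y = 8
Step 5: SET(b, 10) → y = 8
Step 6: COPY(y, b) → y = 10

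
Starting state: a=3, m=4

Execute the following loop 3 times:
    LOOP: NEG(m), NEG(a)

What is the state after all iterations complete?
a=-3, m=-4

Iteration trace:
Start: a=3, m=4
After iteration 1: a=-3, m=-4
After iteration 2: a=3, m=4
After iteration 3: a=-3, m=-4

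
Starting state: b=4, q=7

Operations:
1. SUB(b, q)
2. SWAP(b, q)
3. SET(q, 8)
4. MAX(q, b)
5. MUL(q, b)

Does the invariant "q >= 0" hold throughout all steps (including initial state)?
No, violated after step 2

The invariant is violated after step 2.

State at each step:
Initial: b=4, q=7
After step 1: b=-3, q=7
After step 2: b=7, q=-3
After step 3: b=7, q=8
After step 4: b=7, q=8
After step 5: b=7, q=56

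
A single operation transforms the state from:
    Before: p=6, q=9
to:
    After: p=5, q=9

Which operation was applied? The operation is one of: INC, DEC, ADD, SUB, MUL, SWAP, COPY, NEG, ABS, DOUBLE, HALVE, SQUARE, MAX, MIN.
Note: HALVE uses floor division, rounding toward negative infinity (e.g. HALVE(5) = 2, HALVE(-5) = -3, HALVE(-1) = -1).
DEC(p)

Analyzing the change:
Before: p=6, q=9
After: p=5, q=9
Variable p changed from 6 to 5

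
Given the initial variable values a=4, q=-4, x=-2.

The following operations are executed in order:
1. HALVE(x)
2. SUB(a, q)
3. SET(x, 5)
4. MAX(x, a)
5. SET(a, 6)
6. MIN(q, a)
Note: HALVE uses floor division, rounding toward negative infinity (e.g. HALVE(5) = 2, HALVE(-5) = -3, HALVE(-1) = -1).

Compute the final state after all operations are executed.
{a: 6, q: -4, x: 8}

Step-by-step execution:
Initial: a=4, q=-4, x=-2
After step 1 (HALVE(x)): a=4, q=-4, x=-1
After step 2 (SUB(a, q)): a=8, q=-4, x=-1
After step 3 (SET(x, 5)): a=8, q=-4, x=5
After step 4 (MAX(x, a)): a=8, q=-4, x=8
After step 5 (SET(a, 6)): a=6, q=-4, x=8
After step 6 (MIN(q, a)): a=6, q=-4, x=8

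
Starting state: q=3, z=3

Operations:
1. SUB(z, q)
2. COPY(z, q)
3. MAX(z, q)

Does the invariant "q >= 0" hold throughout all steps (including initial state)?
Yes

The invariant holds at every step.

State at each step:
Initial: q=3, z=3
After step 1: q=3, z=0
After step 2: q=3, z=3
After step 3: q=3, z=3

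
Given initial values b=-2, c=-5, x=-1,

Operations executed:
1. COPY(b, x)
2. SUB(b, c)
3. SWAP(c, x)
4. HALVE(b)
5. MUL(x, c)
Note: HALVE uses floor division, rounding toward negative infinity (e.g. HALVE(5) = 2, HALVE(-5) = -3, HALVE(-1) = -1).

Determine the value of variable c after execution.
c = -1

Tracing execution:
Step 1: COPY(b, x) → c = -5
Step 2: SUB(b, c) → c = -5
Step 3: SWAP(c, x) → c = -1
Step 4: HALVE(b) → c = -1
Step 5: MUL(x, c) → c = -1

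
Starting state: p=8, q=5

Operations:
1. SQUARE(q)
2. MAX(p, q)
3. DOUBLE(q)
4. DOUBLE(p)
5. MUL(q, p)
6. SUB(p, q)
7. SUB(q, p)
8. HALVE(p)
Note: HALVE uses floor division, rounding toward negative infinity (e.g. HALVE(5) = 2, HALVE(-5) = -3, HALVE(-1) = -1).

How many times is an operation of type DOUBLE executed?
2

Counting DOUBLE operations:
Step 3: DOUBLE(q) ← DOUBLE
Step 4: DOUBLE(p) ← DOUBLE
Total: 2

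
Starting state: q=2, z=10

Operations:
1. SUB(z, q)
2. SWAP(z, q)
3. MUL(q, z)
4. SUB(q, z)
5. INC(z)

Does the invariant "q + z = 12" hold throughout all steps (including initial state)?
No, violated after step 1

The invariant is violated after step 1.

State at each step:
Initial: q=2, z=10
After step 1: q=2, z=8
After step 2: q=8, z=2
After step 3: q=16, z=2
After step 4: q=14, z=2
After step 5: q=14, z=3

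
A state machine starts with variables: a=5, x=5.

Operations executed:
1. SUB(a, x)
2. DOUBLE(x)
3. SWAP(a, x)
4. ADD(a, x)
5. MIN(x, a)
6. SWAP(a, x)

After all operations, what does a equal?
a = 0

Tracing execution:
Step 1: SUB(a, x) → a = 0
Step 2: DOUBLE(x) → a = 0
Step 3: SWAP(a, x) → a = 10
Step 4: ADD(a, x) → a = 10
Step 5: MIN(x, a) → a = 10
Step 6: SWAP(a, x) → a = 0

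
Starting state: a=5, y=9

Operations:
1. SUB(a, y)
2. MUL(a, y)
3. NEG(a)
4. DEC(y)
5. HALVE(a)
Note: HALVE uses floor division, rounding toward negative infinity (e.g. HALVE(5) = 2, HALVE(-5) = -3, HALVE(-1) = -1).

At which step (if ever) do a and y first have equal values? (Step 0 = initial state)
Never

a and y never become equal during execution.

Comparing values at each step:
Initial: a=5, y=9
After step 1: a=-4, y=9
After step 2: a=-36, y=9
After step 3: a=36, y=9
After step 4: a=36, y=8
After step 5: a=18, y=8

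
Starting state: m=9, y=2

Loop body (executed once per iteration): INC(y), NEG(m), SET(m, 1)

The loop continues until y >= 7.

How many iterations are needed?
5

Tracing iterations:
Initial: m=9, y=2
After iteration 1: m=1, y=3
After iteration 2: m=1, y=4
After iteration 3: m=1, y=5
After iteration 4: m=1, y=6
After iteration 5: m=1, y=7
y >= 7 now holds, so the loop exits after 5 iterations.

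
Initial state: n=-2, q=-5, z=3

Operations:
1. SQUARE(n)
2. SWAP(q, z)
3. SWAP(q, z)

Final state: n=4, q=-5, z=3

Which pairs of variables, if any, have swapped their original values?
None

Comparing initial and final values:
q: -5 → -5
z: 3 → 3
n: -2 → 4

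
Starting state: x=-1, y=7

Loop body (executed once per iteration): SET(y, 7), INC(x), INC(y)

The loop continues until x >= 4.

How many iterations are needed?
5

Tracing iterations:
Initial: x=-1, y=7
After iteration 1: x=0, y=8
After iteration 2: x=1, y=8
After iteration 3: x=2, y=8
After iteration 4: x=3, y=8
After iteration 5: x=4, y=8
x >= 4 now holds, so the loop exits after 5 iterations.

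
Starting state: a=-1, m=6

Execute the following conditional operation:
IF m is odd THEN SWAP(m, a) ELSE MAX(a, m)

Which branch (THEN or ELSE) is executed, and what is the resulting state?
Branch: ELSE, Final state: a=6, m=6

Evaluating condition: m is odd
Condition is False, so ELSE branch executes
After MAX(a, m): a=6, m=6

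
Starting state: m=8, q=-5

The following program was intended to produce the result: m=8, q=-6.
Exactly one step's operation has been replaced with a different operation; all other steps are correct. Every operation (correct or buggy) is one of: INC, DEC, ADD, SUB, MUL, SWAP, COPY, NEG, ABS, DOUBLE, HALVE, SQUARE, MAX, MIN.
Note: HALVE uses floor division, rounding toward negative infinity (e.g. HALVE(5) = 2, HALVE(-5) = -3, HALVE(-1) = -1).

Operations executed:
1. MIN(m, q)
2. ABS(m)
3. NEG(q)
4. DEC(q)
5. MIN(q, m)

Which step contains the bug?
Step 1

Trace with buggy code:
Initial: m=8, q=-5
After step 1: m=-5, q=-5
After step 2: m=5, q=-5
After step 3: m=5, q=5
After step 4: m=5, q=4
After step 5: m=5, q=4
Actual final m=5, q=4 ≠ expected m=8, q=-6.
Step 1 is the only position where a single-operation replacement can produce the expected result.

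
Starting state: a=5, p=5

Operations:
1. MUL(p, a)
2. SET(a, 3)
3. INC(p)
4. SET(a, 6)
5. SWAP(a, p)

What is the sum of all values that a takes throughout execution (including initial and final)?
48

Values of a at each step:
Initial: a = 5
After step 1: a = 5
After step 2: a = 3
After step 3: a = 3
After step 4: a = 6
After step 5: a = 26
Sum = 5 + 5 + 3 + 3 + 6 + 26 = 48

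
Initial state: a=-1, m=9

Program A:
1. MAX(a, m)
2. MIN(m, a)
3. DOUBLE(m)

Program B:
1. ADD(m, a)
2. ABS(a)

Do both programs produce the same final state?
No

Program A final state: a=9, m=18
Program B final state: a=1, m=8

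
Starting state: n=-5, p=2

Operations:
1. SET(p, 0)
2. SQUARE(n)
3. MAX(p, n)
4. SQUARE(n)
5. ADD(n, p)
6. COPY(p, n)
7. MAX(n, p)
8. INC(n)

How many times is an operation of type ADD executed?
1

Counting ADD operations:
Step 5: ADD(n, p) ← ADD
Total: 1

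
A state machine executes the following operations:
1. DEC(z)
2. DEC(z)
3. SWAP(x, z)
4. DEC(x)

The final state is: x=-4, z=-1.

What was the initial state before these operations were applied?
x=-1, z=-1

Working backwards:
Final state: x=-4, z=-1
Before step 4 (DEC(x)): x=-3, z=-1
Before step 3 (SWAP(x, z)): x=-1, z=-3
Before step 2 (DEC(z)): x=-1, z=-2
Before step 1 (DEC(z)): x=-1, z=-1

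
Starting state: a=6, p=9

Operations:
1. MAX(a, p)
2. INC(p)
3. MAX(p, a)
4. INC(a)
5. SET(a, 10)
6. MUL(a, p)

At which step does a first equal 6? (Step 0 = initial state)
Step 0

Tracing a:
Initial: a = 6 ← first occurrence
After step 1: a = 9
After step 2: a = 9
After step 3: a = 9
After step 4: a = 10
After step 5: a = 10
After step 6: a = 100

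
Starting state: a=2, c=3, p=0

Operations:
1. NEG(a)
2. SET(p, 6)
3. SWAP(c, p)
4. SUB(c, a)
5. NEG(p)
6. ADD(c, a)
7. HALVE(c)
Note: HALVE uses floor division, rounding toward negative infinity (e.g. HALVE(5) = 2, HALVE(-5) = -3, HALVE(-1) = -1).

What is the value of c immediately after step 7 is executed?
c = 3

Tracing c through execution:
Initial: c = 3
After step 1 (NEG(a)): c = 3
After step 2 (SET(p, 6)): c = 3
After step 3 (SWAP(c, p)): c = 6
After step 4 (SUB(c, a)): c = 8
After step 5 (NEG(p)): c = 8
After step 6 (ADD(c, a)): c = 6
After step 7 (HALVE(c)): c = 3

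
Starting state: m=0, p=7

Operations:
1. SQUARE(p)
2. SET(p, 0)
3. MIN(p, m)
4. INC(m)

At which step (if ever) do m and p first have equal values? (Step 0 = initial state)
Step 2

m and p first become equal after step 2.

Comparing values at each step:
Initial: m=0, p=7
After step 1: m=0, p=49
After step 2: m=0, p=0 ← equal!
After step 3: m=0, p=0 ← equal!
After step 4: m=1, p=0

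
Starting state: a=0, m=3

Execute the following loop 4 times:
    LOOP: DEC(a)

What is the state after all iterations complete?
a=-4, m=3

Iteration trace:
Start: a=0, m=3
After iteration 1: a=-1, m=3
After iteration 2: a=-2, m=3
After iteration 3: a=-3, m=3
After iteration 4: a=-4, m=3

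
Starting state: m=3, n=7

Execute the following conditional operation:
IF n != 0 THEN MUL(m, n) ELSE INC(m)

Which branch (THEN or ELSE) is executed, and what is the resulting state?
Branch: THEN, Final state: m=21, n=7

Evaluating condition: n != 0
n = 7
Condition is True, so THEN branch executes
After MUL(m, n): m=21, n=7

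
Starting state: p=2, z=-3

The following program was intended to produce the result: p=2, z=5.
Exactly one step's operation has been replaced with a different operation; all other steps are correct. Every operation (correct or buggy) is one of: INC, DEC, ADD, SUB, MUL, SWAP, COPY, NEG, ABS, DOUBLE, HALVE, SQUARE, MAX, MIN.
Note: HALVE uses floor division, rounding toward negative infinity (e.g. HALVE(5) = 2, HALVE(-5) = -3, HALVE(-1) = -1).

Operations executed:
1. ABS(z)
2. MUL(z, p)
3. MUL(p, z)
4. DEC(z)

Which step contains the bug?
Step 3

Trace with buggy code:
Initial: p=2, z=-3
After step 1: p=2, z=3
After step 2: p=2, z=6
After step 3: p=12, z=6
After step 4: p=12, z=5
Actual final p=12, z=5 ≠ expected p=2, z=5.
Step 3 is the only position where a single-operation replacement can produce the expected result.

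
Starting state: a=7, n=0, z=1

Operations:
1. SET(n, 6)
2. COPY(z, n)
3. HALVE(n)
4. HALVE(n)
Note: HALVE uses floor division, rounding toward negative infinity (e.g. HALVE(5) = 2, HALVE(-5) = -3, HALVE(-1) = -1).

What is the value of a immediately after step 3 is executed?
a = 7

Tracing a through execution:
Initial: a = 7
After step 1 (SET(n, 6)): a = 7
After step 2 (COPY(z, n)): a = 7
After step 3 (HALVE(n)): a = 7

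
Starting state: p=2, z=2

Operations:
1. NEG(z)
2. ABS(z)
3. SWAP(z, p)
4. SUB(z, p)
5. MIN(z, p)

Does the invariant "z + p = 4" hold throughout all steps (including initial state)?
No, violated after step 1

The invariant is violated after step 1.

State at each step:
Initial: p=2, z=2
After step 1: p=2, z=-2
After step 2: p=2, z=2
After step 3: p=2, z=2
After step 4: p=2, z=0
After step 5: p=2, z=0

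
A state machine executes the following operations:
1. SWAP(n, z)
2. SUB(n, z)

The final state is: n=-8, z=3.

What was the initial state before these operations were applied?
n=3, z=-5

Working backwards:
Final state: n=-8, z=3
Before step 2 (SUB(n, z)): n=-5, z=3
Before step 1 (SWAP(n, z)): n=3, z=-5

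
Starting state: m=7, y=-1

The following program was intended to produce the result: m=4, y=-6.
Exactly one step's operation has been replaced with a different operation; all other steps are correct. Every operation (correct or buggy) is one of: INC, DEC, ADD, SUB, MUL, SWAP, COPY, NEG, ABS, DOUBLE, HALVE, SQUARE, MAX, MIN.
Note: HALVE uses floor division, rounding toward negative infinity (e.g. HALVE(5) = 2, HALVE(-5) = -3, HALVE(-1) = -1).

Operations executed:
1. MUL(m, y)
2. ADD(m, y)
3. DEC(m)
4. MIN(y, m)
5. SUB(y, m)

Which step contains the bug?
Step 1

Trace with buggy code:
Initial: m=7, y=-1
After step 1: m=-7, y=-1
After step 2: m=-8, y=-1
After step 3: m=-9, y=-1
After step 4: m=-9, y=-9
After step 5: m=-9, y=0
Actual final m=-9, y=0 ≠ expected m=4, y=-6.
Step 1 is the only position where a single-operation replacement can produce the expected result.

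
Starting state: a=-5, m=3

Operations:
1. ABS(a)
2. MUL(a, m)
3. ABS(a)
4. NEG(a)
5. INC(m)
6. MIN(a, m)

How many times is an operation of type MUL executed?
1

Counting MUL operations:
Step 2: MUL(a, m) ← MUL
Total: 1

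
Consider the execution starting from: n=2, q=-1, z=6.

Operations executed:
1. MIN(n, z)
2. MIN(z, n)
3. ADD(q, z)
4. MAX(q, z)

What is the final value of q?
q = 2

Tracing execution:
Step 1: MIN(n, z) → q = -1
Step 2: MIN(z, n) → q = -1
Step 3: ADD(q, z) → q = 1
Step 4: MAX(q, z) → q = 2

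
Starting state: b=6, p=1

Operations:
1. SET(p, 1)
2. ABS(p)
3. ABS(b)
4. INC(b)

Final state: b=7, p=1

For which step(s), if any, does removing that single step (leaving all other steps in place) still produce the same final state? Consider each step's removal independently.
Step(s) 1, 2, 3

Testing removal of each single step:
Without step 1: final = b=7, p=1 (same)
Without step 2: final = b=7, p=1 (same)
Without step 3: final = b=7, p=1 (same)
Without step 4: final = b=6, p=1 (different)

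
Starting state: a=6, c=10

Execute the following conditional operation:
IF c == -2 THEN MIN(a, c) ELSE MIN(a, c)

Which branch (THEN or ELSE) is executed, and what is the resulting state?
Branch: ELSE, Final state: a=6, c=10

Evaluating condition: c == -2
c = 10
Condition is False, so ELSE branch executes
After MIN(a, c): a=6, c=10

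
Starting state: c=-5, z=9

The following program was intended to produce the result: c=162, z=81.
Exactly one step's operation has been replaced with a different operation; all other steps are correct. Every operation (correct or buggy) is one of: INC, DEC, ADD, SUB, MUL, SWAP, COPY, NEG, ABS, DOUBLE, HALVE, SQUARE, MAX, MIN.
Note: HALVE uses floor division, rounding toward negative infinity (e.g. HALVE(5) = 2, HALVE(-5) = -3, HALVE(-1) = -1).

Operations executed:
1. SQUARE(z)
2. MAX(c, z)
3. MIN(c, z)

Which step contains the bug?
Step 3

Trace with buggy code:
Initial: c=-5, z=9
After step 1: c=-5, z=81
After step 2: c=81, z=81
After step 3: c=81, z=81
Actual final c=81, z=81 ≠ expected c=162, z=81.
Step 3 is the only position where a single-operation replacement can produce the expected result.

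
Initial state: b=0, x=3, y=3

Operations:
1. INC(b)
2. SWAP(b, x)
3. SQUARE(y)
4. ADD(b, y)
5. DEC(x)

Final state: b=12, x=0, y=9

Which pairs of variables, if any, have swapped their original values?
None

Comparing initial and final values:
b: 0 → 12
y: 3 → 9
x: 3 → 0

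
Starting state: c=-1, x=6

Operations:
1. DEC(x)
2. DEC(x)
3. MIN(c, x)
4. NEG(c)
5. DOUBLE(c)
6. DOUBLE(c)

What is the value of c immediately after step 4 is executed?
c = 1

Tracing c through execution:
Initial: c = -1
After step 1 (DEC(x)): c = -1
After step 2 (DEC(x)): c = -1
After step 3 (MIN(c, x)): c = -1
After step 4 (NEG(c)): c = 1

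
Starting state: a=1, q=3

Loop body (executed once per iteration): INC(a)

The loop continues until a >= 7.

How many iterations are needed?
6

Tracing iterations:
Initial: a=1, q=3
After iteration 1: a=2, q=3
After iteration 2: a=3, q=3
After iteration 3: a=4, q=3
After iteration 4: a=5, q=3
After iteration 5: a=6, q=3
After iteration 6: a=7, q=3
a >= 7 now holds, so the loop exits after 6 iterations.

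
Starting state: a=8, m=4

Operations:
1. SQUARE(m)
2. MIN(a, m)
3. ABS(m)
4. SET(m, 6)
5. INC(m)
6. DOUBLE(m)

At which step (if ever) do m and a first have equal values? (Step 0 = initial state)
Never

m and a never become equal during execution.

Comparing values at each step:
Initial: m=4, a=8
After step 1: m=16, a=8
After step 2: m=16, a=8
After step 3: m=16, a=8
After step 4: m=6, a=8
After step 5: m=7, a=8
After step 6: m=14, a=8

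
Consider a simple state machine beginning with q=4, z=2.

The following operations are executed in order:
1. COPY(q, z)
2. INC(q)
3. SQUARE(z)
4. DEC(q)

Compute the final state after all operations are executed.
{q: 2, z: 4}

Step-by-step execution:
Initial: q=4, z=2
After step 1 (COPY(q, z)): q=2, z=2
After step 2 (INC(q)): q=3, z=2
After step 3 (SQUARE(z)): q=3, z=4
After step 4 (DEC(q)): q=2, z=4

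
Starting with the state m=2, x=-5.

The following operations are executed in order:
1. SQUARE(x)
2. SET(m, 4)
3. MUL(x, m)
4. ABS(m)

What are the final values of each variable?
{m: 4, x: 100}

Step-by-step execution:
Initial: m=2, x=-5
After step 1 (SQUARE(x)): m=2, x=25
After step 2 (SET(m, 4)): m=4, x=25
After step 3 (MUL(x, m)): m=4, x=100
After step 4 (ABS(m)): m=4, x=100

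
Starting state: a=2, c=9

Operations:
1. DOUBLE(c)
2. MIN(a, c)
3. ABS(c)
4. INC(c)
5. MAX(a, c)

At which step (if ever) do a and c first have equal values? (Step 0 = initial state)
Step 5

a and c first become equal after step 5.

Comparing values at each step:
Initial: a=2, c=9
After step 1: a=2, c=18
After step 2: a=2, c=18
After step 3: a=2, c=18
After step 4: a=2, c=19
After step 5: a=19, c=19 ← equal!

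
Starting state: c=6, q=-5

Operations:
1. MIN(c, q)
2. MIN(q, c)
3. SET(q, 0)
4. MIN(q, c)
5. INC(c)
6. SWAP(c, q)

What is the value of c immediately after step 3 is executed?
c = -5

Tracing c through execution:
Initial: c = 6
After step 1 (MIN(c, q)): c = -5
After step 2 (MIN(q, c)): c = -5
After step 3 (SET(q, 0)): c = -5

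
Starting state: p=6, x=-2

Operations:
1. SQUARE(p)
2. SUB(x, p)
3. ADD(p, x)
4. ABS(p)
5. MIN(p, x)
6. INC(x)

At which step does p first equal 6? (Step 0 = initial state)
Step 0

Tracing p:
Initial: p = 6 ← first occurrence
After step 1: p = 36
After step 2: p = 36
After step 3: p = -2
After step 4: p = 2
After step 5: p = -38
After step 6: p = -38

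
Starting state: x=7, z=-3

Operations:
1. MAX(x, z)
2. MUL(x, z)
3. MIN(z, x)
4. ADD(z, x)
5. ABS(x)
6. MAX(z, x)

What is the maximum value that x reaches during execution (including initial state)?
21

Values of x at each step:
Initial: x = 7
After step 1: x = 7
After step 2: x = -21
After step 3: x = -21
After step 4: x = -21
After step 5: x = 21 ← maximum
After step 6: x = 21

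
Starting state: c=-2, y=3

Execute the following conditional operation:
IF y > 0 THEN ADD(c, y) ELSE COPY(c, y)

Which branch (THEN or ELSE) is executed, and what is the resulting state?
Branch: THEN, Final state: c=1, y=3

Evaluating condition: y > 0
y = 3
Condition is True, so THEN branch executes
After ADD(c, y): c=1, y=3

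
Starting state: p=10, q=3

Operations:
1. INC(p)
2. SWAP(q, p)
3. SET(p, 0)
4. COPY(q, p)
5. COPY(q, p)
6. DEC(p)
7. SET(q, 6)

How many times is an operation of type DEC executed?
1

Counting DEC operations:
Step 6: DEC(p) ← DEC
Total: 1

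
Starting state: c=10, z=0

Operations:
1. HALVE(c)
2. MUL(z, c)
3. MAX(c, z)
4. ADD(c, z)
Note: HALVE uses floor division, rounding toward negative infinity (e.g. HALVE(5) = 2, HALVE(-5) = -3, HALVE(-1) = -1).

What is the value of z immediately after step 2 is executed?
z = 0

Tracing z through execution:
Initial: z = 0
After step 1 (HALVE(c)): z = 0
After step 2 (MUL(z, c)): z = 0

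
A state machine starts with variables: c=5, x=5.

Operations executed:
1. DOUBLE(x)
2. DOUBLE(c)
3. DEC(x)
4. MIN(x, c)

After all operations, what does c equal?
c = 10

Tracing execution:
Step 1: DOUBLE(x) → c = 5
Step 2: DOUBLE(c) → c = 10
Step 3: DEC(x) → c = 10
Step 4: MIN(x, c) → c = 10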